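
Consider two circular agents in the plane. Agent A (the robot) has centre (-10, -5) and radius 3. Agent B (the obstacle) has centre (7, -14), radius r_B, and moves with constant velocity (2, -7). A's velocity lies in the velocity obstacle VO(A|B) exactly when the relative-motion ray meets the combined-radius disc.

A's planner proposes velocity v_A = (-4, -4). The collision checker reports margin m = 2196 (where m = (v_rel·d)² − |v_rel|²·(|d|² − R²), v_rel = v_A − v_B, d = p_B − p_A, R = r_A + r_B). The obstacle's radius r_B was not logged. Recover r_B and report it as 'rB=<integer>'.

m = 2196
d = (17, -9);  v_rel = (-6, 3),  |v_rel|² = 45
v_rel×d = (-6)·(-9) − (3)·(17) = 3
since m = R²·45 − 3²:  R² = (9 + 2196) / 45 = 49
R = √49 = 7  ⇒  r_B = 7 − 3 = 4

rB=4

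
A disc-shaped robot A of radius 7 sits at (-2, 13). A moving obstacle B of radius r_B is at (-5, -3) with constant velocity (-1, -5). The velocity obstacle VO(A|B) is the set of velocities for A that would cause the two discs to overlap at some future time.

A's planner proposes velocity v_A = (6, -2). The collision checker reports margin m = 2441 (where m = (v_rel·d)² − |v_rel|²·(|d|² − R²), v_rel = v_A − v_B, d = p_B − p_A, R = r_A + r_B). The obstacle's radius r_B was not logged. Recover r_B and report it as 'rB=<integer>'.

m = 2441
d = (-3, -16);  v_rel = (7, 3),  |v_rel|² = 58
v_rel×d = (7)·(-16) − (3)·(-3) = -103
since m = R²·58 − (-103)²:  R² = (10609 + 2441) / 58 = 225
R = √225 = 15  ⇒  r_B = 15 − 7 = 8

rB=8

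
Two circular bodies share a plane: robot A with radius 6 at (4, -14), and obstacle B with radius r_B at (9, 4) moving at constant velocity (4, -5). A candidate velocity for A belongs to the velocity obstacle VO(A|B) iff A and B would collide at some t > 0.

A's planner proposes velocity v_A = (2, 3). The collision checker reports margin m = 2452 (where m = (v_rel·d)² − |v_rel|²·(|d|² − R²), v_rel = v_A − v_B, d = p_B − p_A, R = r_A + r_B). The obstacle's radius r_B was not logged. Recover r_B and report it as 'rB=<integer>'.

m = 2452
d = (5, 18);  v_rel = (-2, 8),  |v_rel|² = 68
v_rel×d = (-2)·(18) − (8)·(5) = -76
since m = R²·68 − (-76)²:  R² = (5776 + 2452) / 68 = 121
R = √121 = 11  ⇒  r_B = 11 − 6 = 5

rB=5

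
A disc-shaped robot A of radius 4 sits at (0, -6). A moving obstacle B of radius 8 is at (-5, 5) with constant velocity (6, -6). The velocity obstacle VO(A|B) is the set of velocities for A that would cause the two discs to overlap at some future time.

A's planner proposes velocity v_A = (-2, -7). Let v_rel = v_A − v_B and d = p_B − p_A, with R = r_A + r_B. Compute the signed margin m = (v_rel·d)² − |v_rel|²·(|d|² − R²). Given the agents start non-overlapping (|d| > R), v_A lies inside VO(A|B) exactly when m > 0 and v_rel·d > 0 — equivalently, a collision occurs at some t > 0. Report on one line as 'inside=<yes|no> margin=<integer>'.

d = (-5, 11),  |d|² = 146;  R = 4+8 = 12,  c = 146−12² = 2
v_rel = (-8, -1),  |v_rel|² = 65;  v_rel·d = (-8)·(-5) + (-1)·(11) = 29
65·t² − 58·t + 2 = 0  ⇒  m = 29² − 65·2 = 711
m = 711 > 0,  v_rel·d = 29 > 0  ⇒  inside

inside=yes margin=711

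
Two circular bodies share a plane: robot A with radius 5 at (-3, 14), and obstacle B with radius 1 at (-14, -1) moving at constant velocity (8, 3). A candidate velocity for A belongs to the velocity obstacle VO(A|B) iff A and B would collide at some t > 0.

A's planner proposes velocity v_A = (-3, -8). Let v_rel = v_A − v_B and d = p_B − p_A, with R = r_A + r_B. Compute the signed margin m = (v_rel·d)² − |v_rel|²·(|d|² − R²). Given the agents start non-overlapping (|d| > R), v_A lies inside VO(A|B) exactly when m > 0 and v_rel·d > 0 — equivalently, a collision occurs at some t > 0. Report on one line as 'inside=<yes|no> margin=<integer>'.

d = (-11, -15),  |d|² = 346;  R = 5+1 = 6,  c = 346−6² = 310
v_rel = (-11, -11),  |v_rel|² = 242;  v_rel·d = (-11)·(-11) + (-11)·(-15) = 286
242·t² − 572·t + 310 = 0  ⇒  m = 286² − 242·310 = 6776
m = 6776 > 0,  v_rel·d = 286 > 0  ⇒  inside

inside=yes margin=6776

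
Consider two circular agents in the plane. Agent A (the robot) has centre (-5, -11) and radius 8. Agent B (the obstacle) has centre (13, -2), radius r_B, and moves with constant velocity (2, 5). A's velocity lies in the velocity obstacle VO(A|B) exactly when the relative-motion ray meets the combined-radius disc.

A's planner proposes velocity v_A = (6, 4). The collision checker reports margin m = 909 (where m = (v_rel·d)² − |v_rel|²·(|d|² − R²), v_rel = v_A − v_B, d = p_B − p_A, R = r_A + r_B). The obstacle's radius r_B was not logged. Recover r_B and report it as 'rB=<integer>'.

m = 909
d = (18, 9);  v_rel = (4, -1),  |v_rel|² = 17
v_rel×d = (4)·(9) − (-1)·(18) = 54
since m = R²·17 − 54²:  R² = (2916 + 909) / 17 = 225
R = √225 = 15  ⇒  r_B = 15 − 8 = 7

rB=7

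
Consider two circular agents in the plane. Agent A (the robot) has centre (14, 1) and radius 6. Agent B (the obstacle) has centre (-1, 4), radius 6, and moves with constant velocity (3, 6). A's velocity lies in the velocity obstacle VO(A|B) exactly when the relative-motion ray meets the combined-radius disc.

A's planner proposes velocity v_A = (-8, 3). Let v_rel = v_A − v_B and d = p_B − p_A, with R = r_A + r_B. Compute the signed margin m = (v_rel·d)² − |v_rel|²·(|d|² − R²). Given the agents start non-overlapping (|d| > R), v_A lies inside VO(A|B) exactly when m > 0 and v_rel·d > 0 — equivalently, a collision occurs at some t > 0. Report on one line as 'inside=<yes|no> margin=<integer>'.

d = (-15, 3),  |d|² = 234;  R = 6+6 = 12,  c = 234−12² = 90
v_rel = (-11, -3),  |v_rel|² = 130;  v_rel·d = (-11)·(-15) + (-3)·(3) = 156
130·t² − 312·t + 90 = 0  ⇒  m = 156² − 130·90 = 12636
m = 12636 > 0,  v_rel·d = 156 > 0  ⇒  inside

inside=yes margin=12636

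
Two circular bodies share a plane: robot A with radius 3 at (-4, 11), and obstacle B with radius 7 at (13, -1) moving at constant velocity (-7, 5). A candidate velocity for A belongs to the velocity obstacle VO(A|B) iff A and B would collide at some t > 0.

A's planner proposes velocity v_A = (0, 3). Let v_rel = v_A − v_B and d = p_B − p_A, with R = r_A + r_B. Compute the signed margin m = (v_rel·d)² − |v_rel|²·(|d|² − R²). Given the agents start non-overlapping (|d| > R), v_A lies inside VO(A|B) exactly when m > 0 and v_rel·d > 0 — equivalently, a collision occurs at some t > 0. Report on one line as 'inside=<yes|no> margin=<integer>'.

d = (17, -12),  |d|² = 433;  R = 3+7 = 10,  c = 433−10² = 333
v_rel = (7, -2),  |v_rel|² = 53;  v_rel·d = (7)·(17) + (-2)·(-12) = 143
53·t² − 286·t + 333 = 0  ⇒  m = 143² − 53·333 = 2800
m = 2800 > 0,  v_rel·d = 143 > 0  ⇒  inside

inside=yes margin=2800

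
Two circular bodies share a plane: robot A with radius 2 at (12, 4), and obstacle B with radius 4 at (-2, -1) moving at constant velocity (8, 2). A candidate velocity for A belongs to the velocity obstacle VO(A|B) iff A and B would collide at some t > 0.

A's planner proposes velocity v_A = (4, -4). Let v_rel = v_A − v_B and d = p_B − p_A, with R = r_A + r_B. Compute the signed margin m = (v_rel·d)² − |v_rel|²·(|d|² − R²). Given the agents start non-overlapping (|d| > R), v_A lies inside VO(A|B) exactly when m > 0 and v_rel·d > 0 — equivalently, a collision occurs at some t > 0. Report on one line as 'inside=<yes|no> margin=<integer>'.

d = (-14, -5),  |d|² = 221;  R = 2+4 = 6,  c = 221−6² = 185
v_rel = (-4, -6),  |v_rel|² = 52;  v_rel·d = (-4)·(-14) + (-6)·(-5) = 86
52·t² − 172·t + 185 = 0  ⇒  m = 86² − 52·185 = -2224
m = -2224 < 0,  v_rel·d = 86 > 0  ⇒  outside

inside=no margin=-2224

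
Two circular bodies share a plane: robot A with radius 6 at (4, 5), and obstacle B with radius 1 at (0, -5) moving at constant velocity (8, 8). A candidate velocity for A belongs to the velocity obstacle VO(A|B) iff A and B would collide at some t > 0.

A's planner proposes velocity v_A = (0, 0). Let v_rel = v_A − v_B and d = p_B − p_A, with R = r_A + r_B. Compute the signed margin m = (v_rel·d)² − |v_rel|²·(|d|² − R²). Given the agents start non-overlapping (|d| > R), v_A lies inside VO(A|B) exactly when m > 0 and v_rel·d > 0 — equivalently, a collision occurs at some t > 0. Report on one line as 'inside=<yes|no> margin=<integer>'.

d = (-4, -10),  |d|² = 116;  R = 6+1 = 7,  c = 116−7² = 67
v_rel = (-8, -8),  |v_rel|² = 128;  v_rel·d = (-8)·(-4) + (-8)·(-10) = 112
128·t² − 224·t + 67 = 0  ⇒  m = 112² − 128·67 = 3968
m = 3968 > 0,  v_rel·d = 112 > 0  ⇒  inside

inside=yes margin=3968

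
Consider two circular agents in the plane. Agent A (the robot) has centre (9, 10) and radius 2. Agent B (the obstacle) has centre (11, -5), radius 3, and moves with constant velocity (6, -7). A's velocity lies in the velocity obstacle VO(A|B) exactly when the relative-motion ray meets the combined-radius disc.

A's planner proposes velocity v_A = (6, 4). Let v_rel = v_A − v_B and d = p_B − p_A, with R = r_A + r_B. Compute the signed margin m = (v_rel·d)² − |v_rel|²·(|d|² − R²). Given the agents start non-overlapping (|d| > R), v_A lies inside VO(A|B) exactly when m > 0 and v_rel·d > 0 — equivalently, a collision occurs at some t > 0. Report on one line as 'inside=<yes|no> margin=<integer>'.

d = (2, -15),  |d|² = 229;  R = 2+3 = 5,  c = 229−5² = 204
v_rel = (0, 11),  |v_rel|² = 121;  v_rel·d = (0)·(2) + (11)·(-15) = -165
121·t² + 330·t + 204 = 0  ⇒  m = (-165)² − 121·204 = 2541
m = 2541 > 0,  v_rel·d = -165 < 0  ⇒  outside

inside=no margin=2541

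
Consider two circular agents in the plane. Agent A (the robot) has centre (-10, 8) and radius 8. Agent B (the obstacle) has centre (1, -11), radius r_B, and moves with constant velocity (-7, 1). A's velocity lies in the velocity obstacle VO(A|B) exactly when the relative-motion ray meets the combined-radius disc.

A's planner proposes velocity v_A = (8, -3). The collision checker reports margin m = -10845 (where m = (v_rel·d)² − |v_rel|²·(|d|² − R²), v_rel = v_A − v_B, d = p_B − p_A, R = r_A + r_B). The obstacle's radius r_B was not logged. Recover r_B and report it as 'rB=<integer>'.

m = -10845
d = (11, -19);  v_rel = (15, -4),  |v_rel|² = 241
v_rel×d = (15)·(-19) − (-4)·(11) = -241
since m = R²·241 − (-241)²:  R² = (58081 + -10845) / 241 = 196
R = √196 = 14  ⇒  r_B = 14 − 8 = 6

rB=6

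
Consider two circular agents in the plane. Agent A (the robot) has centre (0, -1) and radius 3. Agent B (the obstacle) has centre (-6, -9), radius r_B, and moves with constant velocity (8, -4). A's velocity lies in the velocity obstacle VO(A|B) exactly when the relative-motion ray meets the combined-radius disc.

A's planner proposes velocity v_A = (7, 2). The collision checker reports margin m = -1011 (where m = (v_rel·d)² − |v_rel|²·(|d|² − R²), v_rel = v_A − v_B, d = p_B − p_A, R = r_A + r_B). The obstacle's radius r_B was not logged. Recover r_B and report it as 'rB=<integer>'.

m = -1011
d = (-6, -8);  v_rel = (-1, 6),  |v_rel|² = 37
v_rel×d = (-1)·(-8) − (6)·(-6) = 44
since m = R²·37 − 44²:  R² = (1936 + -1011) / 37 = 25
R = √25 = 5  ⇒  r_B = 5 − 3 = 2

rB=2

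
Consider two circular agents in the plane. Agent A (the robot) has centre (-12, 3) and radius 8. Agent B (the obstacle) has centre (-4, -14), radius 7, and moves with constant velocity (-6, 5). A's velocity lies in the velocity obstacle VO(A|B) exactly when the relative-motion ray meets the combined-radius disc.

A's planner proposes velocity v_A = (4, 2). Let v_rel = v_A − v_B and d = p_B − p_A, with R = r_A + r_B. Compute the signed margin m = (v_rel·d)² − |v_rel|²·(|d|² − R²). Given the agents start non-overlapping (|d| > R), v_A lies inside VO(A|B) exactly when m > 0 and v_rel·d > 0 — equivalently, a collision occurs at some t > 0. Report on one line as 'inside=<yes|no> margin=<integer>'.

d = (8, -17),  |d|² = 353;  R = 8+7 = 15,  c = 353−15² = 128
v_rel = (10, -3),  |v_rel|² = 109;  v_rel·d = (10)·(8) + (-3)·(-17) = 131
109·t² − 262·t + 128 = 0  ⇒  m = 131² − 109·128 = 3209
m = 3209 > 0,  v_rel·d = 131 > 0  ⇒  inside

inside=yes margin=3209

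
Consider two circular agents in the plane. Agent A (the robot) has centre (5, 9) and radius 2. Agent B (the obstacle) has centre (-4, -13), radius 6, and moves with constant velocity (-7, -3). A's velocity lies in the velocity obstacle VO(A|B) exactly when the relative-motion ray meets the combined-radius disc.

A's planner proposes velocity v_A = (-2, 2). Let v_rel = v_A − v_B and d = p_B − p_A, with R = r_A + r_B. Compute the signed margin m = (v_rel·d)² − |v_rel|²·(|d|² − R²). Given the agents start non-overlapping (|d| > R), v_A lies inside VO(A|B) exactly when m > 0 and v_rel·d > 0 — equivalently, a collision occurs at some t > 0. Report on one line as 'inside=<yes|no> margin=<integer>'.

d = (-9, -22),  |d|² = 565;  R = 2+6 = 8,  c = 565−8² = 501
v_rel = (5, 5),  |v_rel|² = 50;  v_rel·d = (5)·(-9) + (5)·(-22) = -155
50·t² + 310·t + 501 = 0  ⇒  m = (-155)² − 50·501 = -1025
m = -1025 < 0,  v_rel·d = -155 < 0  ⇒  outside

inside=no margin=-1025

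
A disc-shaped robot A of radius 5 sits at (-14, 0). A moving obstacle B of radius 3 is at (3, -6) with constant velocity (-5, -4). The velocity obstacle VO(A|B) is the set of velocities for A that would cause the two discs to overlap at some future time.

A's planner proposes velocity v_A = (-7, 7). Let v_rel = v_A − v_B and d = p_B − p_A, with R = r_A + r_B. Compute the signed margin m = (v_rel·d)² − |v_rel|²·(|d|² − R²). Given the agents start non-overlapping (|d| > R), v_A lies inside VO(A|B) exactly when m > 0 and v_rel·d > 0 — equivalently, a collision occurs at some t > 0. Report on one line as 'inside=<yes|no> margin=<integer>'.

d = (17, -6),  |d|² = 325;  R = 5+3 = 8,  c = 325−8² = 261
v_rel = (-2, 11),  |v_rel|² = 125;  v_rel·d = (-2)·(17) + (11)·(-6) = -100
125·t² + 200·t + 261 = 0  ⇒  m = (-100)² − 125·261 = -22625
m = -22625 < 0,  v_rel·d = -100 < 0  ⇒  outside

inside=no margin=-22625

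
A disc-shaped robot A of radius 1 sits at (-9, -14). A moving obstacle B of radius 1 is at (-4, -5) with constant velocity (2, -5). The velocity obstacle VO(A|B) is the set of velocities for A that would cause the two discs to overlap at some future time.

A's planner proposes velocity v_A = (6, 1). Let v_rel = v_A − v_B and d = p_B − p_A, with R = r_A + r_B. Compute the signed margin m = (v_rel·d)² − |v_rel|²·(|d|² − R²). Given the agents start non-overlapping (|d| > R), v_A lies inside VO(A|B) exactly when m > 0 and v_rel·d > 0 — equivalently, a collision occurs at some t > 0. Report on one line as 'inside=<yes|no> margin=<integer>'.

d = (5, 9),  |d|² = 106;  R = 1+1 = 2,  c = 106−2² = 102
v_rel = (4, 6),  |v_rel|² = 52;  v_rel·d = (4)·(5) + (6)·(9) = 74
52·t² − 148·t + 102 = 0  ⇒  m = 74² − 52·102 = 172
m = 172 > 0,  v_rel·d = 74 > 0  ⇒  inside

inside=yes margin=172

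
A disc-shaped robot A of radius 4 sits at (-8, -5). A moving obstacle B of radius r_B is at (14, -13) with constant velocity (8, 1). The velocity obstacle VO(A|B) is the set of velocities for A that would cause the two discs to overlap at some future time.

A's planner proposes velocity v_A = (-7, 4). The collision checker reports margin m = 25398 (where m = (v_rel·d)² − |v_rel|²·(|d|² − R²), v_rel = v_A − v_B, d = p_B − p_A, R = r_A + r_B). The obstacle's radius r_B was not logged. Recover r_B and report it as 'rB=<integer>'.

m = 25398
d = (22, -8);  v_rel = (-15, 3),  |v_rel|² = 234
v_rel×d = (-15)·(-8) − (3)·(22) = 54
since m = R²·234 − 54²:  R² = (2916 + 25398) / 234 = 121
R = √121 = 11  ⇒  r_B = 11 − 4 = 7

rB=7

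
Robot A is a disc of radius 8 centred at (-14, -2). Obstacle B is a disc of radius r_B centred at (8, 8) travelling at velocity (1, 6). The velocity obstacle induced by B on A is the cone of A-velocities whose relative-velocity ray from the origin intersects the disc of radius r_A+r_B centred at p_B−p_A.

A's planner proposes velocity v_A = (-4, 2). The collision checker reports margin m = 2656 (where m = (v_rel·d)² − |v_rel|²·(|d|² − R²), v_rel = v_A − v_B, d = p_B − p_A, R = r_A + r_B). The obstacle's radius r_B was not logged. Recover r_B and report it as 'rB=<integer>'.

m = 2656
d = (22, 10);  v_rel = (-5, -4),  |v_rel|² = 41
v_rel×d = (-5)·(10) − (-4)·(22) = 38
since m = R²·41 − 38²:  R² = (1444 + 2656) / 41 = 100
R = √100 = 10  ⇒  r_B = 10 − 8 = 2

rB=2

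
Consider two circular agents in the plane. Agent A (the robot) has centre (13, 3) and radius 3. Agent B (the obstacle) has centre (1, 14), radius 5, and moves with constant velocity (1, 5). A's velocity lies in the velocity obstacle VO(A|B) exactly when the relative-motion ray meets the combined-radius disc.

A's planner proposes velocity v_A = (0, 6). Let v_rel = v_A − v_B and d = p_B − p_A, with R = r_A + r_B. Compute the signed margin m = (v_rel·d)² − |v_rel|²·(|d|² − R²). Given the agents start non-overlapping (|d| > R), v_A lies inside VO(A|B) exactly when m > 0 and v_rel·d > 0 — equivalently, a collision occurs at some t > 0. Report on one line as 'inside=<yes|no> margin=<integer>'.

d = (-12, 11),  |d|² = 265;  R = 3+5 = 8,  c = 265−8² = 201
v_rel = (-1, 1),  |v_rel|² = 2;  v_rel·d = (-1)·(-12) + (1)·(11) = 23
2·t² − 46·t + 201 = 0  ⇒  m = 23² − 2·201 = 127
m = 127 > 0,  v_rel·d = 23 > 0  ⇒  inside

inside=yes margin=127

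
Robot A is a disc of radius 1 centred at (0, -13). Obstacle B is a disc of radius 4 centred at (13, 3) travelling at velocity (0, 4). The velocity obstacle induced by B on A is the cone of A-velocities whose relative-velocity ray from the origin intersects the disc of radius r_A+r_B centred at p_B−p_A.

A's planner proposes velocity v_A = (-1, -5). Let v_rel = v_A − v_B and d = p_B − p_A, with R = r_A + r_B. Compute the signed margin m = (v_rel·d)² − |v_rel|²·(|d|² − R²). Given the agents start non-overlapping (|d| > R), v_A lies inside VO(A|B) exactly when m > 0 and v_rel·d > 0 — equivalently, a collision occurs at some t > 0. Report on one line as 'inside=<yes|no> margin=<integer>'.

d = (13, 16),  |d|² = 425;  R = 1+4 = 5,  c = 425−5² = 400
v_rel = (-1, -9),  |v_rel|² = 82;  v_rel·d = (-1)·(13) + (-9)·(16) = -157
82·t² + 314·t + 400 = 0  ⇒  m = (-157)² − 82·400 = -8151
m = -8151 < 0,  v_rel·d = -157 < 0  ⇒  outside

inside=no margin=-8151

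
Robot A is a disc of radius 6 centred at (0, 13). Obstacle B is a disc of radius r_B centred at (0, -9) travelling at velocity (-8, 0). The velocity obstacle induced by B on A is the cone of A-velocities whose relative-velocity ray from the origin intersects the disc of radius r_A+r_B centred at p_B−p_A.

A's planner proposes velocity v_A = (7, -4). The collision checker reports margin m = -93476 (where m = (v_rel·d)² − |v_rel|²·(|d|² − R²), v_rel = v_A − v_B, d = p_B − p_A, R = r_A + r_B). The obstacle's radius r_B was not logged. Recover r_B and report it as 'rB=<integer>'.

m = -93476
d = (0, -22);  v_rel = (15, -4),  |v_rel|² = 241
v_rel×d = (15)·(-22) − (-4)·(0) = -330
since m = R²·241 − (-330)²:  R² = (108900 + -93476) / 241 = 64
R = √64 = 8  ⇒  r_B = 8 − 6 = 2

rB=2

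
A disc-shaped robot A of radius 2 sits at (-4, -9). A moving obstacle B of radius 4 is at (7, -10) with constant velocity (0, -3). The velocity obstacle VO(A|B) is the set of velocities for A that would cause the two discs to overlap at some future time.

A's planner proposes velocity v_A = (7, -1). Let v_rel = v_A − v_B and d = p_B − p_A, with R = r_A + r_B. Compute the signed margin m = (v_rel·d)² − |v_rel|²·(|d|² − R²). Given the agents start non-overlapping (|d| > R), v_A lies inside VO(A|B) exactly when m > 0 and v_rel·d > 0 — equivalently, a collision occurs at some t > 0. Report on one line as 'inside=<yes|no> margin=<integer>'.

d = (11, -1),  |d|² = 122;  R = 2+4 = 6,  c = 122−6² = 86
v_rel = (7, 2),  |v_rel|² = 53;  v_rel·d = (7)·(11) + (2)·(-1) = 75
53·t² − 150·t + 86 = 0  ⇒  m = 75² − 53·86 = 1067
m = 1067 > 0,  v_rel·d = 75 > 0  ⇒  inside

inside=yes margin=1067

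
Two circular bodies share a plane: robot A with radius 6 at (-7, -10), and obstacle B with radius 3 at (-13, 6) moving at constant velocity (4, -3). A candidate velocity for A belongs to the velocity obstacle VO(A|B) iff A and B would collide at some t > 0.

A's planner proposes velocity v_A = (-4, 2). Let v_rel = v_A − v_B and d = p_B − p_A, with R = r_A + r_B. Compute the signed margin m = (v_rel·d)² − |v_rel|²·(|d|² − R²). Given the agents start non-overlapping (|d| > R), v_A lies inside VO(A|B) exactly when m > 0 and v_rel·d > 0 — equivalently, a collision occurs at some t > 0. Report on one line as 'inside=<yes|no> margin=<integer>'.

d = (-6, 16),  |d|² = 292;  R = 6+3 = 9,  c = 292−9² = 211
v_rel = (-8, 5),  |v_rel|² = 89;  v_rel·d = (-8)·(-6) + (5)·(16) = 128
89·t² − 256·t + 211 = 0  ⇒  m = 128² − 89·211 = -2395
m = -2395 < 0,  v_rel·d = 128 > 0  ⇒  outside

inside=no margin=-2395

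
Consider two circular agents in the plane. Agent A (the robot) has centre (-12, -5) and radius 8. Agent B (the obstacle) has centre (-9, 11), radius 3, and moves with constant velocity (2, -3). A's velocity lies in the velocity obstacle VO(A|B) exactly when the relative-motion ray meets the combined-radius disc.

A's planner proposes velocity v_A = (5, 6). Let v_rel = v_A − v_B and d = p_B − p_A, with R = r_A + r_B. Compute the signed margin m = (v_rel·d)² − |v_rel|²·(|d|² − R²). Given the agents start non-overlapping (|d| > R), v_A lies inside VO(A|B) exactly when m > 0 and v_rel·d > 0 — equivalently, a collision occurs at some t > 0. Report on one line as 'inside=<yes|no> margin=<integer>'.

d = (3, 16),  |d|² = 265;  R = 8+3 = 11,  c = 265−11² = 144
v_rel = (3, 9),  |v_rel|² = 90;  v_rel·d = (3)·(3) + (9)·(16) = 153
90·t² − 306·t + 144 = 0  ⇒  m = 153² − 90·144 = 10449
m = 10449 > 0,  v_rel·d = 153 > 0  ⇒  inside

inside=yes margin=10449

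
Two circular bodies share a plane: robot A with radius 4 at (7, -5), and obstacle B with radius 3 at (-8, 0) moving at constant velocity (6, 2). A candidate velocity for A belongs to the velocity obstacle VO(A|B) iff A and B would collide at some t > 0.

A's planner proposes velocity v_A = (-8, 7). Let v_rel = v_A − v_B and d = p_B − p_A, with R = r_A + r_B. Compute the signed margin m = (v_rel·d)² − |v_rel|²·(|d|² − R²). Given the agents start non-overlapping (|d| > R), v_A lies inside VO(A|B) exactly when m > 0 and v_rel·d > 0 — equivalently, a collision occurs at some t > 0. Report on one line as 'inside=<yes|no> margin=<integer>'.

d = (-15, 5),  |d|² = 250;  R = 4+3 = 7,  c = 250−7² = 201
v_rel = (-14, 5),  |v_rel|² = 221;  v_rel·d = (-14)·(-15) + (5)·(5) = 235
221·t² − 470·t + 201 = 0  ⇒  m = 235² − 221·201 = 10804
m = 10804 > 0,  v_rel·d = 235 > 0  ⇒  inside

inside=yes margin=10804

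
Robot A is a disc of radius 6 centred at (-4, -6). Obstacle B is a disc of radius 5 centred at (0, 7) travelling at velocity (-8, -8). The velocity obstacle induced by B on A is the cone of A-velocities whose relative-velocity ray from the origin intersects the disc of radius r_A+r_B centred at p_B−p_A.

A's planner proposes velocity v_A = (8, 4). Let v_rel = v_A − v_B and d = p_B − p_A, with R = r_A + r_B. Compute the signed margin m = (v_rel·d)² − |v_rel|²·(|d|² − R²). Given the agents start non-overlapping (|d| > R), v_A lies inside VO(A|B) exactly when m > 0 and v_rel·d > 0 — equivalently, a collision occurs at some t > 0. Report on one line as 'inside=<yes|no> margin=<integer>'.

d = (4, 13),  |d|² = 185;  R = 6+5 = 11,  c = 185−11² = 64
v_rel = (16, 12),  |v_rel|² = 400;  v_rel·d = (16)·(4) + (12)·(13) = 220
400·t² − 440·t + 64 = 0  ⇒  m = 220² − 400·64 = 22800
m = 22800 > 0,  v_rel·d = 220 > 0  ⇒  inside

inside=yes margin=22800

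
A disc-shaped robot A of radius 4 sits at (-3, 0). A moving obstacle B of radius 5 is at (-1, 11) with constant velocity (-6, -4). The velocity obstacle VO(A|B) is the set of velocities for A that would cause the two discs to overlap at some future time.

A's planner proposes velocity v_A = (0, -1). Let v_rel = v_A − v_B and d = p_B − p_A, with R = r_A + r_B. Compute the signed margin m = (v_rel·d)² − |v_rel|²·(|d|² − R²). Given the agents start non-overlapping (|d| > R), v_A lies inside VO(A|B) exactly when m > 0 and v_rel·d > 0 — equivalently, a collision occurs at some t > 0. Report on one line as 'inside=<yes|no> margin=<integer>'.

d = (2, 11),  |d|² = 125;  R = 4+5 = 9,  c = 125−9² = 44
v_rel = (6, 3),  |v_rel|² = 45;  v_rel·d = (6)·(2) + (3)·(11) = 45
45·t² − 90·t + 44 = 0  ⇒  m = 45² − 45·44 = 45
m = 45 > 0,  v_rel·d = 45 > 0  ⇒  inside

inside=yes margin=45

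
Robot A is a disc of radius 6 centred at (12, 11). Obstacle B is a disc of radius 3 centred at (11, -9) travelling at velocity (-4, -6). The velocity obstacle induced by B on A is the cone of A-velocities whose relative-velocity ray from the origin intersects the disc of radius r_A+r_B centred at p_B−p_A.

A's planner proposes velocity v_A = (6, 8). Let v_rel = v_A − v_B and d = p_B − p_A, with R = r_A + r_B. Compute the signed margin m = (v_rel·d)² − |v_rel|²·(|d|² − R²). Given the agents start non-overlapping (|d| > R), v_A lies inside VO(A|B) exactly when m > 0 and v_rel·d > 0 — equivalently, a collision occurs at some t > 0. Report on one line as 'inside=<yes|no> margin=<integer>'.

d = (-1, -20),  |d|² = 401;  R = 6+3 = 9,  c = 401−9² = 320
v_rel = (10, 14),  |v_rel|² = 296;  v_rel·d = (10)·(-1) + (14)·(-20) = -290
296·t² + 580·t + 320 = 0  ⇒  m = (-290)² − 296·320 = -10620
m = -10620 < 0,  v_rel·d = -290 < 0  ⇒  outside

inside=no margin=-10620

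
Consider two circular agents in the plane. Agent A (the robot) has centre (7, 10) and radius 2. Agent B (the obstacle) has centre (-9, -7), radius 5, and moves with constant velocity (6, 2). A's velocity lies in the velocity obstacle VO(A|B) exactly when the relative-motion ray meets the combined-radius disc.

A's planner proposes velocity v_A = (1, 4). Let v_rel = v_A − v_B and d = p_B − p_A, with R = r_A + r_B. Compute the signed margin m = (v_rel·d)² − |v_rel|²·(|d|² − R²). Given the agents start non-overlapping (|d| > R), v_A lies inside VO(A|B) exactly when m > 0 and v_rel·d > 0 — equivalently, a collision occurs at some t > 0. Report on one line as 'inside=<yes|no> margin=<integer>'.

d = (-16, -17),  |d|² = 545;  R = 2+5 = 7,  c = 545−7² = 496
v_rel = (-5, 2),  |v_rel|² = 29;  v_rel·d = (-5)·(-16) + (2)·(-17) = 46
29·t² − 92·t + 496 = 0  ⇒  m = 46² − 29·496 = -12268
m = -12268 < 0,  v_rel·d = 46 > 0  ⇒  outside

inside=no margin=-12268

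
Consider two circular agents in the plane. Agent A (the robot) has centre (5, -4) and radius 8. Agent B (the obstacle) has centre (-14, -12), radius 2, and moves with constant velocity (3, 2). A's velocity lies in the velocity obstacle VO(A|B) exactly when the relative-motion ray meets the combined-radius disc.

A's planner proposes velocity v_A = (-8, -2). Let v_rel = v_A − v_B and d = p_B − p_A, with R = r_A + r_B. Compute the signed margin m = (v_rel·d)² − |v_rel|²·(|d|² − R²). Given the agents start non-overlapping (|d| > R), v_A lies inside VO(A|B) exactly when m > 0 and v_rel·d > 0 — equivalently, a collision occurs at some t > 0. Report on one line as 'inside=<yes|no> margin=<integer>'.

d = (-19, -8),  |d|² = 425;  R = 8+2 = 10,  c = 425−10² = 325
v_rel = (-11, -4),  |v_rel|² = 137;  v_rel·d = (-11)·(-19) + (-4)·(-8) = 241
137·t² − 482·t + 325 = 0  ⇒  m = 241² − 137·325 = 13556
m = 13556 > 0,  v_rel·d = 241 > 0  ⇒  inside

inside=yes margin=13556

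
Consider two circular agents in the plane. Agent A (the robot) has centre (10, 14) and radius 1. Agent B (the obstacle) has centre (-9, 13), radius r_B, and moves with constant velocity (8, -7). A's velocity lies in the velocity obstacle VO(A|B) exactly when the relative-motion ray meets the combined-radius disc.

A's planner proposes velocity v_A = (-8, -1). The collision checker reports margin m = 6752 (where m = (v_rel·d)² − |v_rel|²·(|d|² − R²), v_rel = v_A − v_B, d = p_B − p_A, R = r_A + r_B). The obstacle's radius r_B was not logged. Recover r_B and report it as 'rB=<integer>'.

m = 6752
d = (-19, -1);  v_rel = (-16, 6),  |v_rel|² = 292
v_rel×d = (-16)·(-1) − (6)·(-19) = 130
since m = R²·292 − 130²:  R² = (16900 + 6752) / 292 = 81
R = √81 = 9  ⇒  r_B = 9 − 1 = 8

rB=8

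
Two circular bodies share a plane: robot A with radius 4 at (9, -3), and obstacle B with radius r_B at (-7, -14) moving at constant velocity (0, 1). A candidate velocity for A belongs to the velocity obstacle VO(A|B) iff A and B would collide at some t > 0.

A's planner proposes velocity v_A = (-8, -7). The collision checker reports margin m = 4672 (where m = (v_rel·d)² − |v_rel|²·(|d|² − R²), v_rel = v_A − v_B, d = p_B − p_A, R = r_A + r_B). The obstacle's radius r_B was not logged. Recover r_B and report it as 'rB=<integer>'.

m = 4672
d = (-16, -11);  v_rel = (-8, -8),  |v_rel|² = 128
v_rel×d = (-8)·(-11) − (-8)·(-16) = -40
since m = R²·128 − (-40)²:  R² = (1600 + 4672) / 128 = 49
R = √49 = 7  ⇒  r_B = 7 − 4 = 3

rB=3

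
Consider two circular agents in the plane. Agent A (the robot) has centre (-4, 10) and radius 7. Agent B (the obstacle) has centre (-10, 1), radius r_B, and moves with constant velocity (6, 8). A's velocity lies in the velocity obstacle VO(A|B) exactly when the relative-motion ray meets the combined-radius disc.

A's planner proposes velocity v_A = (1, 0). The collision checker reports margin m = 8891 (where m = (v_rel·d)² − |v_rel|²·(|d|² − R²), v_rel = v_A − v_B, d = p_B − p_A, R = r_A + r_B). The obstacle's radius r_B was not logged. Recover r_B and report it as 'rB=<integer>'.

m = 8891
d = (-6, -9);  v_rel = (-5, -8),  |v_rel|² = 89
v_rel×d = (-5)·(-9) − (-8)·(-6) = -3
since m = R²·89 − (-3)²:  R² = (9 + 8891) / 89 = 100
R = √100 = 10  ⇒  r_B = 10 − 7 = 3

rB=3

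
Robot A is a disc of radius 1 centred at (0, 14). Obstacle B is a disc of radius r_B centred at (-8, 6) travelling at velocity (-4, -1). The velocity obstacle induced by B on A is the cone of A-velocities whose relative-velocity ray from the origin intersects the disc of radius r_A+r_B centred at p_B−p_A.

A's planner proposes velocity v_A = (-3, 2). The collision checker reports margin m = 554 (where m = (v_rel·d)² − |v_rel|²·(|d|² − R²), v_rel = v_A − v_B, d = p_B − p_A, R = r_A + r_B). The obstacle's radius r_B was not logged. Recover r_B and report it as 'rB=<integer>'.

m = 554
d = (-8, -8);  v_rel = (1, 3),  |v_rel|² = 10
v_rel×d = (1)·(-8) − (3)·(-8) = 16
since m = R²·10 − 16²:  R² = (256 + 554) / 10 = 81
R = √81 = 9  ⇒  r_B = 9 − 1 = 8

rB=8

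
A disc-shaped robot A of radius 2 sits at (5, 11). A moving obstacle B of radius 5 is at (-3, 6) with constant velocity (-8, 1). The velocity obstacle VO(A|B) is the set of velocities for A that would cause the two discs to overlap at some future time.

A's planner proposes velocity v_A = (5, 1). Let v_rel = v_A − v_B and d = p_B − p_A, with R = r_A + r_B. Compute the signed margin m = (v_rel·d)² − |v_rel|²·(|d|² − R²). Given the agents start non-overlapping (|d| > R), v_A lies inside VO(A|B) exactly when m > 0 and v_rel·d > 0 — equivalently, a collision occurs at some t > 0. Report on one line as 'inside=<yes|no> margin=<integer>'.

d = (-8, -5),  |d|² = 89;  R = 2+5 = 7,  c = 89−7² = 40
v_rel = (13, 0),  |v_rel|² = 169;  v_rel·d = (13)·(-8) + (0)·(-5) = -104
169·t² + 208·t + 40 = 0  ⇒  m = (-104)² − 169·40 = 4056
m = 4056 > 0,  v_rel·d = -104 < 0  ⇒  outside

inside=no margin=4056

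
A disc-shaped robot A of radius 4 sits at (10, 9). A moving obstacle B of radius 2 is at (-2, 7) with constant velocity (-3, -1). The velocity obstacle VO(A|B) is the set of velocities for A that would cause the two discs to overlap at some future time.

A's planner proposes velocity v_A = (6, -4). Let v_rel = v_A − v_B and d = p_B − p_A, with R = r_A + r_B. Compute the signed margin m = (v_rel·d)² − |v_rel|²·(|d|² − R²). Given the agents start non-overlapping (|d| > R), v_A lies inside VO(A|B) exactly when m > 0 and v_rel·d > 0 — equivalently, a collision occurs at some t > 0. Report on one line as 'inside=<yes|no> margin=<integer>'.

d = (-12, -2),  |d|² = 148;  R = 4+2 = 6,  c = 148−6² = 112
v_rel = (9, -3),  |v_rel|² = 90;  v_rel·d = (9)·(-12) + (-3)·(-2) = -102
90·t² + 204·t + 112 = 0  ⇒  m = (-102)² − 90·112 = 324
m = 324 > 0,  v_rel·d = -102 < 0  ⇒  outside

inside=no margin=324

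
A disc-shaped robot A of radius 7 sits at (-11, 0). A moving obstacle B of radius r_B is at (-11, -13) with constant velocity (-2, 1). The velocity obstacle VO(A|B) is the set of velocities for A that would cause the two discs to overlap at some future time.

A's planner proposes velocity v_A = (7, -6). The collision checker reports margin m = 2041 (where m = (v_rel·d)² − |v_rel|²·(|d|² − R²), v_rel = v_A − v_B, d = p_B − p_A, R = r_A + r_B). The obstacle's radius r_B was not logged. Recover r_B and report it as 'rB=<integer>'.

m = 2041
d = (0, -13);  v_rel = (9, -7),  |v_rel|² = 130
v_rel×d = (9)·(-13) − (-7)·(0) = -117
since m = R²·130 − (-117)²:  R² = (13689 + 2041) / 130 = 121
R = √121 = 11  ⇒  r_B = 11 − 7 = 4

rB=4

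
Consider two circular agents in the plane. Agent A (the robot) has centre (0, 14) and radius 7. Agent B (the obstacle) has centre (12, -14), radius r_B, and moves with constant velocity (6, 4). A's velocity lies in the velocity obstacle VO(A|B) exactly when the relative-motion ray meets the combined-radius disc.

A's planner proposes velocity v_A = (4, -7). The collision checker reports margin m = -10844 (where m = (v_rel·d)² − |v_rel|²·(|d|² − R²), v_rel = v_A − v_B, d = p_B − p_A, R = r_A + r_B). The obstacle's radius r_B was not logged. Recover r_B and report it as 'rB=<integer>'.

m = -10844
d = (12, -28);  v_rel = (-2, -11),  |v_rel|² = 125
v_rel×d = (-2)·(-28) − (-11)·(12) = 188
since m = R²·125 − 188²:  R² = (35344 + -10844) / 125 = 196
R = √196 = 14  ⇒  r_B = 14 − 7 = 7

rB=7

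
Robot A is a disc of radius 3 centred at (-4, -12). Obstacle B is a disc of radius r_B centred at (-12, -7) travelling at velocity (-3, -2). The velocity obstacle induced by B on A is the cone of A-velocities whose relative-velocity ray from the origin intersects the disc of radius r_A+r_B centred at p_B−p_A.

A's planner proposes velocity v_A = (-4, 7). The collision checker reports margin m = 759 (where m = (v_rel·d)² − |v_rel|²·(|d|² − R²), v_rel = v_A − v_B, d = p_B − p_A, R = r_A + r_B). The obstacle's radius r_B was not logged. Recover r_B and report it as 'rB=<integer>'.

m = 759
d = (-8, 5);  v_rel = (-1, 9),  |v_rel|² = 82
v_rel×d = (-1)·(5) − (9)·(-8) = 67
since m = R²·82 − 67²:  R² = (4489 + 759) / 82 = 64
R = √64 = 8  ⇒  r_B = 8 − 3 = 5

rB=5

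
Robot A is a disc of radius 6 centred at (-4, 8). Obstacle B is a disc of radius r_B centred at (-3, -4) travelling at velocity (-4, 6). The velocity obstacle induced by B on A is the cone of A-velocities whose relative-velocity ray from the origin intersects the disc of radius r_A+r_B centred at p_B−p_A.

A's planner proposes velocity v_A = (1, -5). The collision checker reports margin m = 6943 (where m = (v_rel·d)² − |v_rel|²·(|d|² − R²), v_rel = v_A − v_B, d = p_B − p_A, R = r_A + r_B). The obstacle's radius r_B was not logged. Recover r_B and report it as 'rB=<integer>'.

m = 6943
d = (1, -12);  v_rel = (5, -11),  |v_rel|² = 146
v_rel×d = (5)·(-12) − (-11)·(1) = -49
since m = R²·146 − (-49)²:  R² = (2401 + 6943) / 146 = 64
R = √64 = 8  ⇒  r_B = 8 − 6 = 2

rB=2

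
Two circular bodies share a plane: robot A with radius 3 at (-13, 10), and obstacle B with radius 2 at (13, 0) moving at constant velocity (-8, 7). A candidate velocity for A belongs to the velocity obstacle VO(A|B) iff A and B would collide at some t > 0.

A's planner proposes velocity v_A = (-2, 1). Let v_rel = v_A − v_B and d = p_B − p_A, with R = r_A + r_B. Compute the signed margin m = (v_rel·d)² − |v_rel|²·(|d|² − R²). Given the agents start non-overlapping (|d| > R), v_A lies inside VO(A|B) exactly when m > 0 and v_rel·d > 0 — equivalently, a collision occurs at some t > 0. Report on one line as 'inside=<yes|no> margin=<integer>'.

d = (26, -10),  |d|² = 776;  R = 3+2 = 5,  c = 776−5² = 751
v_rel = (6, -6),  |v_rel|² = 72;  v_rel·d = (6)·(26) + (-6)·(-10) = 216
72·t² − 432·t + 751 = 0  ⇒  m = 216² − 72·751 = -7416
m = -7416 < 0,  v_rel·d = 216 > 0  ⇒  outside

inside=no margin=-7416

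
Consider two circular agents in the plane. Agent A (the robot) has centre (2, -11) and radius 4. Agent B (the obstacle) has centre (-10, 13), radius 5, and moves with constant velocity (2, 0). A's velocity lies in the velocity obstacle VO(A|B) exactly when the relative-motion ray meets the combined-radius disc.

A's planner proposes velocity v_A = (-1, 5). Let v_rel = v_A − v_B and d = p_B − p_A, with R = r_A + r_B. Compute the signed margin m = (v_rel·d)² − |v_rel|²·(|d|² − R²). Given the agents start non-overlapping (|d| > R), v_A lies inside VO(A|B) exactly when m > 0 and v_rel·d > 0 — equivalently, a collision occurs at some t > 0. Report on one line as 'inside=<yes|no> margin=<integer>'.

d = (-12, 24),  |d|² = 720;  R = 4+5 = 9,  c = 720−9² = 639
v_rel = (-3, 5),  |v_rel|² = 34;  v_rel·d = (-3)·(-12) + (5)·(24) = 156
34·t² − 312·t + 639 = 0  ⇒  m = 156² − 34·639 = 2610
m = 2610 > 0,  v_rel·d = 156 > 0  ⇒  inside

inside=yes margin=2610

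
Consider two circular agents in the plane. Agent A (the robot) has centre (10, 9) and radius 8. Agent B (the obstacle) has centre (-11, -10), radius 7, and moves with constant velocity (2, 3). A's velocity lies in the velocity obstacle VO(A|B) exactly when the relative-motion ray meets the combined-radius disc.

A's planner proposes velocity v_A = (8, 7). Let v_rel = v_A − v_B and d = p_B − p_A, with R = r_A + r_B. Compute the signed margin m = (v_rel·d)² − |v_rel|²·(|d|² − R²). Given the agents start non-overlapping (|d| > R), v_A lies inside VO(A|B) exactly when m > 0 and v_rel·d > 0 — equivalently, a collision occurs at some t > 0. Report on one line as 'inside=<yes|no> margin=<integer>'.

d = (-21, -19),  |d|² = 802;  R = 8+7 = 15,  c = 802−15² = 577
v_rel = (6, 4),  |v_rel|² = 52;  v_rel·d = (6)·(-21) + (4)·(-19) = -202
52·t² + 404·t + 577 = 0  ⇒  m = (-202)² − 52·577 = 10800
m = 10800 > 0,  v_rel·d = -202 < 0  ⇒  outside

inside=no margin=10800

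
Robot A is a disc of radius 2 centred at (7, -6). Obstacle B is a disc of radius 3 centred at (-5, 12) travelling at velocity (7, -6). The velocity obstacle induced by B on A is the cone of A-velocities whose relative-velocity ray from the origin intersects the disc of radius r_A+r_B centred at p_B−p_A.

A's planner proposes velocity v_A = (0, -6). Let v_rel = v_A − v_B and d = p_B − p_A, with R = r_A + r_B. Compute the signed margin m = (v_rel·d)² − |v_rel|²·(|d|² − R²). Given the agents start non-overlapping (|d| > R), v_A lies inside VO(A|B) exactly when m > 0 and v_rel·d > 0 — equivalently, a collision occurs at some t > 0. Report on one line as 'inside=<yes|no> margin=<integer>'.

d = (-12, 18),  |d|² = 468;  R = 2+3 = 5,  c = 468−5² = 443
v_rel = (-7, 0),  |v_rel|² = 49;  v_rel·d = (-7)·(-12) + (0)·(18) = 84
49·t² − 168·t + 443 = 0  ⇒  m = 84² − 49·443 = -14651
m = -14651 < 0,  v_rel·d = 84 > 0  ⇒  outside

inside=no margin=-14651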